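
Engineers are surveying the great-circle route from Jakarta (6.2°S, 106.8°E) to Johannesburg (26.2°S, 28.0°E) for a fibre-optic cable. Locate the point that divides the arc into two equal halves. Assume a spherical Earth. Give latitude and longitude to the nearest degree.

From cos δ = sin φ₁ sin φ₂ + cos φ₁ cos φ₂ cos Δλ, the central angle is δ ≈ 1.348 rad (77.2°).
Interpolate at f = 1/2 with slerp weights a = sin((1−f)δ)/sin δ ≈ 0.640, b = sin(fδ)/sin δ ≈ 0.640.
p = a·p₁ + b·p₂ ≈ (0.323, 0.879, -0.352); φ = arcsin(p_z) ≈ -20.59°, λ = atan2(p_y, p_x) ≈ 69.81°.

≈ (21°S, 70°E)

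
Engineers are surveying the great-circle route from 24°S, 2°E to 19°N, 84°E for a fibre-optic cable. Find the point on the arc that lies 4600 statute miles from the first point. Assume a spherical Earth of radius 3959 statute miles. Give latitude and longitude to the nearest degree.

Convert each endpoint to a unit vector on the sphere (x = cos φ cos λ, y = cos φ sin λ, z = sin φ).
The central angle between the endpoints is δ = arccos(p₁·p₂) ≈ 1.583 rad (90.7°). The total great-circle distance is δ·R ≈ 1.583 × 3959 ≈ 6267 mi, so the target fraction is f = 4600/6267 ≈ 0.734.
Interpolate at f ≈ 0.734 with slerp weights a = sin((1−f)δ)/sin δ ≈ 0.409, b = sin(fδ)/sin δ ≈ 0.918.
p = a·p₁ + b·p₂ ≈ (0.464, 0.876, 0.132); φ = arcsin(p_z) ≈ 7.61°, λ = atan2(p_y, p_x) ≈ 62.09°.

≈ 8°N, 62°E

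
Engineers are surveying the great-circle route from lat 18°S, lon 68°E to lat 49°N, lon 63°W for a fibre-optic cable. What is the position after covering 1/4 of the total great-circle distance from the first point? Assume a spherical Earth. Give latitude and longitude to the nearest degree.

≈ lat 7°N, lon 48°E

Write both endpoints as unit vectors p₁, p₂ with components (cos φ cos λ, cos φ sin λ, sin φ).
The central angle between the endpoints is δ = arccos(p₁·p₂) ≈ 2.269 rad (130.0°).
Interpolate at f = 1/4 with slerp weights a = sin((1−f)δ)/sin δ ≈ 1.294, b = sin(fδ)/sin δ ≈ 0.701.
p = a·p₁ + b·p₂ ≈ (0.670, 0.731, 0.129); φ = arcsin(p_z) ≈ 7.43°, λ = atan2(p_y, p_x) ≈ 47.51°.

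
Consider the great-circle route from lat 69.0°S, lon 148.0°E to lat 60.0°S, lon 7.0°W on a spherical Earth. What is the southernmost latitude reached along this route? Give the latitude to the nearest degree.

≈ 84°S

The great circle lies in the plane with unit normal n̂ = (p₁ × p₂)/|p₁ × p₂|.
Here n̂_z ≈ -0.099; the vertex latitude is φ_max = arccos|n̂_z| ≈ 84.3°.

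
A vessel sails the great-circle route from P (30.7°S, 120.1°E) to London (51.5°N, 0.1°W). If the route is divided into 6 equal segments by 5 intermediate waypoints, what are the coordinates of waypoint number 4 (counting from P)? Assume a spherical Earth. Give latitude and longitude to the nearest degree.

≈ (35°N, 58°E)

Convert each endpoint to a unit vector on the sphere (x = cos φ cos λ, y = cos φ sin λ, z = sin φ).
The central angle between the endpoints is δ = arccos(p₁·p₂) ≈ 2.303 rad (132.0°).
Interpolate at f = 4/6 with slerp weights a = sin((1−f)δ)/sin δ ≈ 0.934, b = sin(fδ)/sin δ ≈ 1.344.
p = a·p₁ + b·p₂ ≈ (0.434, 0.694, 0.575); φ = arcsin(p_z) ≈ 35.10°, λ = atan2(p_y, p_x) ≈ 57.96°.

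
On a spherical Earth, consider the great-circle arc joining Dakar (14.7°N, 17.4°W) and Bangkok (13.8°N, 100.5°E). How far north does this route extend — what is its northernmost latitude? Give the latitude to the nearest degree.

The great circle lies in the plane with unit normal n̂ = (p₁ × p₂)/|p₁ × p₂|.
Here n̂_z ≈ +0.897; the vertex latitude is φ_max = arccos|n̂_z| ≈ 26.2°.
Check via Clairaut: cos φ_max = |cos φ₁| · sin C = cos(14.7°)·sin(68.0°) ≈ 0.897, again giving ≈ 26.2°.

≈ 26°N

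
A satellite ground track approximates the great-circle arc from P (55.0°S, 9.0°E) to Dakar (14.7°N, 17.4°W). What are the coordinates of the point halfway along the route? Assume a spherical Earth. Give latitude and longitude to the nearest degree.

From cos δ = sin φ₁ sin φ₂ + cos φ₁ cos φ₂ cos Δλ, the central angle is δ ≈ 1.278 rad (73.2°).
Interpolate at f = 1/2 with slerp weights a = sin((1−f)δ)/sin δ ≈ 0.623, b = sin(fδ)/sin δ ≈ 0.623.
p = a·p₁ + b·p₂ ≈ (0.928, -0.124, -0.352); φ = arcsin(p_z) ≈ -20.62°, λ = atan2(p_y, p_x) ≈ -7.63°.

≈ (21°S, 8°W)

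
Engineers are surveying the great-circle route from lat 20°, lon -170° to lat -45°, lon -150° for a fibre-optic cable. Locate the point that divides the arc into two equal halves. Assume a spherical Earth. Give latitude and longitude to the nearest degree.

The haversine formula gives a central angle δ ≈ 1.178 rad (67.5°) between the endpoints.
Interpolate at f = 1/2 with slerp weights a = sin((1−f)δ)/sin δ ≈ 0.601, b = sin(fδ)/sin δ ≈ 0.601.
p = a·p₁ + b·p₂ ≈ (-0.925, -0.311, -0.220); φ = arcsin(p_z) ≈ -12.68°, λ = atan2(p_y, p_x) ≈ -161.43°.

≈ lat -13°, lon -161°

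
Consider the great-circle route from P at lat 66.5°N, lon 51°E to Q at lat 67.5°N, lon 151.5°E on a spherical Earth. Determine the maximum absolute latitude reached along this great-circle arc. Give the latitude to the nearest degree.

≈ 75°N

The great circle lies in the plane with unit normal n̂ = (p₁ × p₂)/|p₁ × p₂|.
Here n̂_z ≈ +0.262; the vertex latitude is φ_max = arccos|n̂_z| ≈ 74.8°.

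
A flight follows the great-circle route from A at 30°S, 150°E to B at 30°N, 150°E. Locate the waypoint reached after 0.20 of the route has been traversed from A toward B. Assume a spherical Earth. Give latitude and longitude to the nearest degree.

≈ 18°S, 150°E

Convert each endpoint to a unit vector on the sphere (x = cos φ cos λ, y = cos φ sin λ, z = sin φ).
The central angle between the endpoints is δ = arccos(p₁·p₂) ≈ 1.047 rad (60.0°).
Interpolate at f = 0.20 with slerp weights a = sin((1−f)δ)/sin δ ≈ 0.858, b = sin(fδ)/sin δ ≈ 0.240.
p = a·p₁ + b·p₂ ≈ (-0.824, 0.476, -0.309); φ = arcsin(p_z) ≈ -18.00°, λ = atan2(p_y, p_x) ≈ 150.00°.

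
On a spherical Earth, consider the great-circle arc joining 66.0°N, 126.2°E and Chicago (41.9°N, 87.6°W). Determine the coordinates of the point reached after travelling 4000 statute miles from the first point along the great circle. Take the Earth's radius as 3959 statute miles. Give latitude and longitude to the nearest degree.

≈ 53°N, 92°W

The haversine formula gives a central angle δ ≈ 1.204 rad (69.0°) between the endpoints. The total great-circle distance is δ·R ≈ 1.204 × 3959 ≈ 4767 mi, so the target fraction is f = 4000/4767 ≈ 0.839.
Interpolate at f ≈ 0.839 with slerp weights a = sin((1−f)δ)/sin δ ≈ 0.206, b = sin(fδ)/sin δ ≈ 0.907.
p = a·p₁ + b·p₂ ≈ (-0.021, -0.607, 0.794); φ = arcsin(p_z) ≈ 52.60°, λ = atan2(p_y, p_x) ≈ -92.01°.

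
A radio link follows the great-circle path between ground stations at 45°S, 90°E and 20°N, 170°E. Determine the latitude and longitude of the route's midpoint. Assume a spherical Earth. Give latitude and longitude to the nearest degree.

≈ 16°S, 137°E

The haversine formula gives a central angle δ ≈ 1.698 rad (97.3°) between the endpoints.
Interpolate at f = 1/2 with slerp weights a = sin((1−f)δ)/sin δ ≈ 0.757, b = sin(fδ)/sin δ ≈ 0.757.
p = a·p₁ + b·p₂ ≈ (-0.700, 0.658, -0.276); φ = arcsin(p_z) ≈ -16.03°, λ = atan2(p_y, p_x) ≈ 136.76°.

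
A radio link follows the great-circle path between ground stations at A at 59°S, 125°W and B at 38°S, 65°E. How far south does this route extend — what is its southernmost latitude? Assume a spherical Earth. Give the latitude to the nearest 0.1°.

The great circle lies in the plane with unit normal n̂ = (p₁ × p₂)/|p₁ × p₂|.
Here n̂_z ≈ -0.071; the vertex latitude is φ_max = arccos|n̂_z| ≈ 85.9°.
Check via Clairaut: cos φ_max = |cos φ₁| · sin C = cos(59.0°)·sin(172.1°) ≈ 0.071, again giving ≈ 85.9°.

≈ 85.9°S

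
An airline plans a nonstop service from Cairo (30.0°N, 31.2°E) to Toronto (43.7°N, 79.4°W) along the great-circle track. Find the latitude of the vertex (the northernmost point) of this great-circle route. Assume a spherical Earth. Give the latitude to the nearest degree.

≈ 54°N

The great circle lies in the plane with unit normal n̂ = (p₁ × p₂)/|p₁ × p₂|.
Here n̂_z ≈ -0.591; the vertex latitude is φ_max = arccos|n̂_z| ≈ 53.8°.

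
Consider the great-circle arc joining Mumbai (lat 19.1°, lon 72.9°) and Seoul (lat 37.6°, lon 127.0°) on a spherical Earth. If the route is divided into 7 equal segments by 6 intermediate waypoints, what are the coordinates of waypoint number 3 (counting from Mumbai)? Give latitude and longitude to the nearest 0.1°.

The haversine formula gives a central angle δ ≈ 0.878 rad (50.3°) between the endpoints.
Interpolate at f = 3/7 with slerp weights a = sin((1−f)δ)/sin δ ≈ 0.625, b = sin(fδ)/sin δ ≈ 0.478.
p = a·p₁ + b·p₂ ≈ (-0.054, 0.867, 0.496); φ = arcsin(p_z) ≈ 29.73°, λ = atan2(p_y, p_x) ≈ 93.57°.

≈ lat 29.7°, lon 93.6°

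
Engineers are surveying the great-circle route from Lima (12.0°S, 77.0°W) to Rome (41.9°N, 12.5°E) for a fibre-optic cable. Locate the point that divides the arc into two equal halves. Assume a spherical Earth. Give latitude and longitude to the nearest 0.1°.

≈ (20.4°N, 39.9°W)

From cos δ = sin φ₁ sin φ₂ + cos φ₁ cos φ₂ cos Δλ, the central angle is δ ≈ 1.704 rad (97.6°).
Interpolate at f = 1/2 with slerp weights a = sin((1−f)δ)/sin δ ≈ 0.759, b = sin(fδ)/sin δ ≈ 0.759.
p = a·p₁ + b·p₂ ≈ (0.719, -0.601, 0.349); φ = arcsin(p_z) ≈ 20.44°, λ = atan2(p_y, p_x) ≈ -39.91°.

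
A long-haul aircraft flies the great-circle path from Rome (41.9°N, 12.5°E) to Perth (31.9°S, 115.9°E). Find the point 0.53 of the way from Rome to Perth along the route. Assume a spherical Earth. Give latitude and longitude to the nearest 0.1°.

≈ 5.5°N, 71.5°E

Write both endpoints as unit vectors p₁, p₂ with components (cos φ cos λ, cos φ sin λ, sin φ).
The central angle between the endpoints is δ = arccos(p₁·p₂) ≈ 2.094 rad (120.0°).
Interpolate at f = 0.53 with slerp weights a = sin((1−f)δ)/sin δ ≈ 0.961, b = sin(fδ)/sin δ ≈ 1.034.
p = a·p₁ + b·p₂ ≈ (0.315, 0.944, 0.096); φ = arcsin(p_z) ≈ 5.49°, λ = atan2(p_y, p_x) ≈ 71.54°.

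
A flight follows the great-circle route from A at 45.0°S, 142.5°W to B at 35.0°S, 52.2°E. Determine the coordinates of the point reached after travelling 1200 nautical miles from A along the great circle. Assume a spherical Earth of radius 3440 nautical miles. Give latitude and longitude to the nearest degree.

Convert each endpoint to a unit vector on the sphere (x = cos φ cos λ, y = cos φ sin λ, z = sin φ).
The central angle between the endpoints is δ = arccos(p₁·p₂) ≈ 1.726 rad (98.9°). The total great-circle distance is δ·R ≈ 1.726 × 3440 ≈ 5938 nmi, so the target fraction is f = 1200/5938 ≈ 0.202.
Interpolate at f ≈ 0.202 with slerp weights a = sin((1−f)δ)/sin δ ≈ 0.993, b = sin(fδ)/sin δ ≈ 0.346.
p = a·p₁ + b·p₂ ≈ (-0.384, -0.204, -0.901); φ = arcsin(p_z) ≈ -64.26°, λ = atan2(p_y, p_x) ≈ -152.03°.

≈ 64°S, 152°W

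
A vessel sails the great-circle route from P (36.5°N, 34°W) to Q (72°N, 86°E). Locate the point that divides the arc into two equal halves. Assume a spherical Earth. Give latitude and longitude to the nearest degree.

From cos δ = sin φ₁ sin φ₂ + cos φ₁ cos φ₂ cos Δλ, the central angle is δ ≈ 1.114 rad (63.8°).
Interpolate at f = 1/2 with slerp weights a = sin((1−f)δ)/sin δ ≈ 0.589, b = sin(fδ)/sin δ ≈ 0.589.
p = a·p₁ + b·p₂ ≈ (0.405, -0.083, 0.910); φ = arcsin(p_z) ≈ 65.57°, λ = atan2(p_y, p_x) ≈ -11.60°.

≈ (66°N, 12°W)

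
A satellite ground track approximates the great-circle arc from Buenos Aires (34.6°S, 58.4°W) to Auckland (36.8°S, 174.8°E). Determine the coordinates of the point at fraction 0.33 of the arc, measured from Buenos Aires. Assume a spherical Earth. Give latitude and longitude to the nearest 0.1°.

≈ (54.2°S, 92.5°W)

Write both endpoints as unit vectors p₁, p₂ with components (cos φ cos λ, cos φ sin λ, sin φ).
The central angle between the endpoints is δ = arccos(p₁·p₂) ≈ 1.625 rad (93.1°).
Interpolate at f = 0.33 with slerp weights a = sin((1−f)δ)/sin δ ≈ 0.888, b = sin(fδ)/sin δ ≈ 0.512.
p = a·p₁ + b·p₂ ≈ (-0.025, -0.585, -0.811); φ = arcsin(p_z) ≈ -54.15°, λ = atan2(p_y, p_x) ≈ -92.48°.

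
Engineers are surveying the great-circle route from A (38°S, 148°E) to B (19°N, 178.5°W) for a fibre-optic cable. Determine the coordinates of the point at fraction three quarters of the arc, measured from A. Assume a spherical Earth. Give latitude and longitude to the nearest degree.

≈ (5°N, 174°E)

Write both endpoints as unit vectors p₁, p₂ with components (cos φ cos λ, cos φ sin λ, sin φ).
The central angle between the endpoints is δ = arccos(p₁·p₂) ≈ 1.136 rad (65.1°).
Interpolate at f = 3/4 with slerp weights a = sin((1−f)δ)/sin δ ≈ 0.309, b = sin(fδ)/sin δ ≈ 0.830.
p = a·p₁ + b·p₂ ≈ (-0.991, 0.108, 0.080); φ = arcsin(p_z) ≈ 4.59°, λ = atan2(p_y, p_x) ≈ 173.75°.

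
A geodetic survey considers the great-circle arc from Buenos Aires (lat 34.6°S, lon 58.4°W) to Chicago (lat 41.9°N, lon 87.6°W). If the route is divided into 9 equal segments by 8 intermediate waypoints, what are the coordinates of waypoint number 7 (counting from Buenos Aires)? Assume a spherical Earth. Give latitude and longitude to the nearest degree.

Convert each endpoint to a unit vector on the sphere (x = cos φ cos λ, y = cos φ sin λ, z = sin φ).
The central angle between the endpoints is δ = arccos(p₁·p₂) ≈ 1.415 rad (81.0°).
Interpolate at f = 7/9 with slerp weights a = sin((1−f)δ)/sin δ ≈ 0.313, b = sin(fδ)/sin δ ≈ 0.902.
p = a·p₁ + b·p₂ ≈ (0.163, -0.890, 0.425); φ = arcsin(p_z) ≈ 25.14°, λ = atan2(p_y, p_x) ≈ -79.62°.

≈ lat 25°N, lon 80°W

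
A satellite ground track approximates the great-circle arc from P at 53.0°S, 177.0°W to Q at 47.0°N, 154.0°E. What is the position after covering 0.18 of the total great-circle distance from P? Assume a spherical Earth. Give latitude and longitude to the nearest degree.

The haversine formula gives a central angle δ ≈ 1.798 rad (103.0°) between the endpoints.
Interpolate at f = 0.18 with slerp weights a = sin((1−f)δ)/sin δ ≈ 1.022, b = sin(fδ)/sin δ ≈ 0.326.
p = a·p₁ + b·p₂ ≈ (-0.814, 0.065, -0.577); φ = arcsin(p_z) ≈ -35.25°, λ = atan2(p_y, p_x) ≈ 175.41°.

≈ 35°S, 175°E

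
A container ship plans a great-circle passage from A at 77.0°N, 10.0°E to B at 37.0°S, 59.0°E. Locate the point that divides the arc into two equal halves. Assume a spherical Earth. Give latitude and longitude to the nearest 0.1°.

Convert each endpoint to a unit vector on the sphere (x = cos φ cos λ, y = cos φ sin λ, z = sin φ).
The central angle between the endpoints is δ = arccos(p₁·p₂) ≈ 2.058 rad (117.9°).
Interpolate at f = 1/2 with slerp weights a = sin((1−f)δ)/sin δ ≈ 0.970, b = sin(fδ)/sin δ ≈ 0.970.
p = a·p₁ + b·p₂ ≈ (0.614, 0.702, 0.361); φ = arcsin(p_z) ≈ 21.18°, λ = atan2(p_y, p_x) ≈ 48.83°.

≈ 21.2°N, 48.8°E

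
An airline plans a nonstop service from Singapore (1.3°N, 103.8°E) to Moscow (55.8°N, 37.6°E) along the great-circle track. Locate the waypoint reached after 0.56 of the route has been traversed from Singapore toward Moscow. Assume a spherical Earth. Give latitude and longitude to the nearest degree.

Write both endpoints as unit vectors p₁, p₂ with components (cos φ cos λ, cos φ sin λ, sin φ).
The central angle between the endpoints is δ = arccos(p₁·p₂) ≈ 1.323 rad (75.8°).
Interpolate at f = 0.56 with slerp weights a = sin((1−f)δ)/sin δ ≈ 0.567, b = sin(fδ)/sin δ ≈ 0.696.
p = a·p₁ + b·p₂ ≈ (0.175, 0.789, 0.589); φ = arcsin(p_z) ≈ 36.06°, λ = atan2(p_y, p_x) ≈ 77.51°.

≈ (36°N, 78°E)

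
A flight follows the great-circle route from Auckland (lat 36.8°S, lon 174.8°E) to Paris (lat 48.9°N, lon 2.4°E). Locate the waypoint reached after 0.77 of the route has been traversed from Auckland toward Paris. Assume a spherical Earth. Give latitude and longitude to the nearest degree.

≈ lat 72°N, lon 73°E

The haversine formula gives a central angle δ ≈ 2.909 rad (166.7°) between the endpoints.
Interpolate at f = 0.77 with slerp weights a = sin((1−f)δ)/sin δ ≈ 2.696, b = sin(fδ)/sin δ ≈ 3.408.
p = a·p₁ + b·p₂ ≈ (0.089, 0.289, 0.953); φ = arcsin(p_z) ≈ 72.38°, λ = atan2(p_y, p_x) ≈ 72.99°.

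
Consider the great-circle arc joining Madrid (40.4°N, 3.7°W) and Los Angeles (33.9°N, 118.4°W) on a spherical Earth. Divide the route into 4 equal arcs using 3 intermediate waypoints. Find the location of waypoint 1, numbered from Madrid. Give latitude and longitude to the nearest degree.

From cos δ = sin φ₁ sin φ₂ + cos φ₁ cos φ₂ cos Δλ, the central angle is δ ≈ 1.473 rad (84.4°).
Interpolate at f = 1/4 with slerp weights a = sin((1−f)δ)/sin δ ≈ 0.898, b = sin(fδ)/sin δ ≈ 0.362.
p = a·p₁ + b·p₂ ≈ (0.539, -0.308, 0.784); φ = arcsin(p_z) ≈ 51.59°, λ = atan2(p_y, p_x) ≈ -29.75°.

≈ 52°N, 30°W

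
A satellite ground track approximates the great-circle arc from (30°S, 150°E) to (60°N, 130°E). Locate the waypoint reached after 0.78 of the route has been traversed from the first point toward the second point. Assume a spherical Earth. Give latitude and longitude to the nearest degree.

From cos δ = sin φ₁ sin φ₂ + cos φ₁ cos φ₂ cos Δλ, the central angle is δ ≈ 1.597 rad (91.5°).
Interpolate at f = 0.78 with slerp weights a = sin((1−f)δ)/sin δ ≈ 0.344, b = sin(fδ)/sin δ ≈ 0.948.
p = a·p₁ + b·p₂ ≈ (-0.563, 0.512, 0.649); φ = arcsin(p_z) ≈ 40.45°, λ = atan2(p_y, p_x) ≈ 137.70°.

≈ (40°N, 138°E)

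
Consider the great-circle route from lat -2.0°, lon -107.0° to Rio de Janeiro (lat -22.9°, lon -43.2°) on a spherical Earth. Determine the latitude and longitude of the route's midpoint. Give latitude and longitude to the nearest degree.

The haversine formula gives a central angle δ ≈ 1.137 rad (65.2°) between the endpoints.
Interpolate at f = 1/2 with slerp weights a = sin((1−f)δ)/sin δ ≈ 0.593, b = sin(fδ)/sin δ ≈ 0.593.
p = a·p₁ + b·p₂ ≈ (0.225, -0.941, -0.252); φ = arcsin(p_z) ≈ -14.57°, λ = atan2(p_y, p_x) ≈ -76.55°.

≈ lat -15°, lon -77°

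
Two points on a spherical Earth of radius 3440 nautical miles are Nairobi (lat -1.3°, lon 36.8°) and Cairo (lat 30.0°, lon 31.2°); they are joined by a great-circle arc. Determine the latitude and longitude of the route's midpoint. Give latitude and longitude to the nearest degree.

Convert each endpoint to a unit vector on the sphere (x = cos φ cos λ, y = cos φ sin λ, z = sin φ).
The central angle between the endpoints is δ = arccos(p₁·p₂) ≈ 0.554 rad (31.8°).
Interpolate at f = 1/2 with slerp weights a = sin((1−f)δ)/sin δ ≈ 0.520, b = sin(fδ)/sin δ ≈ 0.520.
p = a·p₁ + b·p₂ ≈ (0.801, 0.545, 0.248); φ = arcsin(p_z) ≈ 14.37°, λ = atan2(p_y, p_x) ≈ 34.20°.

≈ lat 14°, lon 34°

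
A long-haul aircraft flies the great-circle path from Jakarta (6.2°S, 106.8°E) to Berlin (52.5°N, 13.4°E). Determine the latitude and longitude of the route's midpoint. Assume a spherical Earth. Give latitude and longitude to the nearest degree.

≈ 31°N, 74°E

The haversine formula gives a central angle δ ≈ 1.693 rad (97.0°) between the endpoints.
Interpolate at f = 1/2 with slerp weights a = sin((1−f)δ)/sin δ ≈ 0.754, b = sin(fδ)/sin δ ≈ 0.754.
p = a·p₁ + b·p₂ ≈ (0.230, 0.824, 0.517); φ = arcsin(p_z) ≈ 31.14°, λ = atan2(p_y, p_x) ≈ 74.41°.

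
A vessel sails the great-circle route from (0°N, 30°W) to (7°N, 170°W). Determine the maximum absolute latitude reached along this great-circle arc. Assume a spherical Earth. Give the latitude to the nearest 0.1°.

≈ 10.8°N

The great circle lies in the plane with unit normal n̂ = (p₁ × p₂)/|p₁ × p₂|.
Here n̂_z ≈ -0.982; the vertex latitude is φ_max = arccos|n̂_z| ≈ 10.8°.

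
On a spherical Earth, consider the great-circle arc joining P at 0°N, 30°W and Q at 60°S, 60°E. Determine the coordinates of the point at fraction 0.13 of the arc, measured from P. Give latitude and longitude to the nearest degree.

Write both endpoints as unit vectors p₁, p₂ with components (cos φ cos λ, cos φ sin λ, sin φ).
The central angle between the endpoints is δ = arccos(p₁·p₂) ≈ 1.571 rad (90.0°).
Interpolate at f = 0.13 with slerp weights a = sin((1−f)δ)/sin δ ≈ 0.979, b = sin(fδ)/sin δ ≈ 0.203.
p = a·p₁ + b·p₂ ≈ (0.899, -0.402, -0.176); φ = arcsin(p_z) ≈ -10.11°, λ = atan2(p_y, p_x) ≈ -24.09°.

≈ 10°S, 24°W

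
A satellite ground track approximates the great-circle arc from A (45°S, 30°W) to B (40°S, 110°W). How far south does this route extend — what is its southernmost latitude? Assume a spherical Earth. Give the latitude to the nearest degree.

≈ 50°S

The great circle lies in the plane with unit normal n̂ = (p₁ × p₂)/|p₁ × p₂|.
Here n̂_z ≈ -0.638; the vertex latitude is φ_max = arccos|n̂_z| ≈ 50.4°.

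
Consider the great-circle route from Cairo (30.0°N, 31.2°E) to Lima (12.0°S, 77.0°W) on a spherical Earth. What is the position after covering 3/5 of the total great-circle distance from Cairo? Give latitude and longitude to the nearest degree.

Convert each endpoint to a unit vector on the sphere (x = cos φ cos λ, y = cos φ sin λ, z = sin φ).
The central angle between the endpoints is δ = arccos(p₁·p₂) ≈ 1.948 rad (111.6°).
Interpolate at f = 3/5 with slerp weights a = sin((1−f)δ)/sin δ ≈ 0.756, b = sin(fδ)/sin δ ≈ 0.990.
p = a·p₁ + b·p₂ ≈ (0.778, -0.604, 0.172); φ = arcsin(p_z) ≈ 9.91°, λ = atan2(p_y, p_x) ≈ -37.85°.

≈ 10°N, 38°W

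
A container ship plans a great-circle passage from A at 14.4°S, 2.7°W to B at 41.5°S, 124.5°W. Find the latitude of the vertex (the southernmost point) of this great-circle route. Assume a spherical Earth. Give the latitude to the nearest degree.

≈ 51°S

The great circle lies in the plane with unit normal n̂ = (p₁ × p₂)/|p₁ × p₂|.
Here n̂_z ≈ -0.632; the vertex latitude is φ_max = arccos|n̂_z| ≈ 50.8°.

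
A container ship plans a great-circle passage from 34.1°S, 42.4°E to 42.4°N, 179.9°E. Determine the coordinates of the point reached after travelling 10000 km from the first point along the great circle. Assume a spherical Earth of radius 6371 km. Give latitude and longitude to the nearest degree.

≈ 22°N, 116°E

Convert each endpoint to a unit vector on the sphere (x = cos φ cos λ, y = cos φ sin λ, z = sin φ).
The central angle between the endpoints is δ = arccos(p₁·p₂) ≈ 2.548 rad (146.0°). The total great-circle distance is δ·R ≈ 2.548 × 6371 ≈ 16233 km, so the target fraction is f = 10000/16233 ≈ 0.616.
Interpolate at f ≈ 0.616 with slerp weights a = sin((1−f)δ)/sin δ ≈ 1.483, b = sin(fδ)/sin δ ≈ 1.788.
p = a·p₁ + b·p₂ ≈ (-0.413, 0.830, 0.374); φ = arcsin(p_z) ≈ 21.96°, λ = atan2(p_y, p_x) ≈ 116.46°.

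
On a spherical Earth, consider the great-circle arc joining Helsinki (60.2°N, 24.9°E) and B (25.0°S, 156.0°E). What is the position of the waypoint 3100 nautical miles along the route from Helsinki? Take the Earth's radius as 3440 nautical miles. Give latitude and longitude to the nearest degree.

≈ (44°N, 113°E)

The haversine formula gives a central angle δ ≈ 2.295 rad (131.5°) between the endpoints. The total great-circle distance is δ·R ≈ 2.295 × 3440 ≈ 7896 nmi, so the target fraction is f = 3100/7896 ≈ 0.393.
Interpolate at f ≈ 0.393 with slerp weights a = sin((1−f)δ)/sin δ ≈ 1.315, b = sin(fδ)/sin δ ≈ 1.047.
p = a·p₁ + b·p₂ ≈ (-0.274, 0.661, 0.698); φ = arcsin(p_z) ≈ 44.30°, λ = atan2(p_y, p_x) ≈ 112.53°.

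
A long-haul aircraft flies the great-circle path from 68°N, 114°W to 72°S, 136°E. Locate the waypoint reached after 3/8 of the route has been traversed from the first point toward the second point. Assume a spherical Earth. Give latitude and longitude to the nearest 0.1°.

≈ 15.4°N, 155.6°W

Write both endpoints as unit vectors p₁, p₂ with components (cos φ cos λ, cos φ sin λ, sin φ).
The central angle between the endpoints is δ = arccos(p₁·p₂) ≈ 2.742 rad (157.1°).
Interpolate at f = 3/8 with slerp weights a = sin((1−f)δ)/sin δ ≈ 2.547, b = sin(fδ)/sin δ ≈ 2.204.
p = a·p₁ + b·p₂ ≈ (-0.878, -0.398, 0.265); φ = arcsin(p_z) ≈ 15.39°, λ = atan2(p_y, p_x) ≈ -155.59°.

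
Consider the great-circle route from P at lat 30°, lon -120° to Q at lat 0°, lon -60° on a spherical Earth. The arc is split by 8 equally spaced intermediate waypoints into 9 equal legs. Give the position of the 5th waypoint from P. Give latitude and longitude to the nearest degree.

≈ lat 15°, lon -84°

Write both endpoints as unit vectors p₁, p₂ with components (cos φ cos λ, cos φ sin λ, sin φ).
The central angle between the endpoints is δ = arccos(p₁·p₂) ≈ 1.123 rad (64.3°).
Interpolate at f = 5/9 with slerp weights a = sin((1−f)δ)/sin δ ≈ 0.531, b = sin(fδ)/sin δ ≈ 0.648.
p = a·p₁ + b·p₂ ≈ (0.094, -0.960, 0.265); φ = arcsin(p_z) ≈ 15.40°, λ = atan2(p_y, p_x) ≈ -84.40°.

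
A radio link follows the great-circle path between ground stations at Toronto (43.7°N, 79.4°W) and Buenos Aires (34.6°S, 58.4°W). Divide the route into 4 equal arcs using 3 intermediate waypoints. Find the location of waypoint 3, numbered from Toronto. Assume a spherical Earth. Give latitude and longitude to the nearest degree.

≈ 15°S, 64°W

Convert each endpoint to a unit vector on the sphere (x = cos φ cos λ, y = cos φ sin λ, z = sin φ).
The central angle between the endpoints is δ = arccos(p₁·p₂) ≈ 1.407 rad (80.6°).
Interpolate at f = 3/4 with slerp weights a = sin((1−f)δ)/sin δ ≈ 0.349, b = sin(fδ)/sin δ ≈ 0.882.
p = a·p₁ + b·p₂ ≈ (0.427, -0.866, -0.259); φ = arcsin(p_z) ≈ -15.04°, λ = atan2(p_y, p_x) ≈ -63.78°.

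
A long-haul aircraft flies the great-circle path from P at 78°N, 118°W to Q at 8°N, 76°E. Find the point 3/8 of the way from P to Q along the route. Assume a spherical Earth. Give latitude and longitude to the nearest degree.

Convert each endpoint to a unit vector on the sphere (x = cos φ cos λ, y = cos φ sin λ, z = sin φ).
The central angle between the endpoints is δ = arccos(p₁·p₂) ≈ 1.634 rad (93.6°).
Interpolate at f = 3/8 with slerp weights a = sin((1−f)δ)/sin δ ≈ 0.855, b = sin(fδ)/sin δ ≈ 0.576.
p = a·p₁ + b·p₂ ≈ (0.055, 0.397, 0.916); φ = arcsin(p_z) ≈ 66.38°, λ = atan2(p_y, p_x) ≈ 82.16°.

≈ 66°N, 82°E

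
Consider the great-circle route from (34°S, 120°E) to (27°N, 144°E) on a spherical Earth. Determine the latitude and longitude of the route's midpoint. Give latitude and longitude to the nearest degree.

The haversine formula gives a central angle δ ≈ 1.136 rad (65.1°) between the endpoints.
Interpolate at f = 1/2 with slerp weights a = sin((1−f)δ)/sin δ ≈ 0.593, b = sin(fδ)/sin δ ≈ 0.593.
p = a·p₁ + b·p₂ ≈ (-0.673, 0.737, -0.062); φ = arcsin(p_z) ≈ -3.58°, λ = atan2(p_y, p_x) ≈ 132.44°.

≈ (4°S, 132°E)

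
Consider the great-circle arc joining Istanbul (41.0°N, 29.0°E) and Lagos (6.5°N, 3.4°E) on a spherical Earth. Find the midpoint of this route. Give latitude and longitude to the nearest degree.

The haversine formula gives a central angle δ ≈ 0.722 rad (41.4°) between the endpoints.
Interpolate at f = 1/2 with slerp weights a = sin((1−f)δ)/sin δ ≈ 0.534, b = sin(fδ)/sin δ ≈ 0.534.
p = a·p₁ + b·p₂ ≈ (0.883, 0.227, 0.411); φ = arcsin(p_z) ≈ 24.28°, λ = atan2(p_y, p_x) ≈ 14.42°.

≈ (24°N, 14°E)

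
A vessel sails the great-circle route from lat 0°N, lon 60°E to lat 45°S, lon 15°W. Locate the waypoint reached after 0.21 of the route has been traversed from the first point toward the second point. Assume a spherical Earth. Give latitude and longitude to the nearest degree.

≈ lat 12°S, lon 48°E

The haversine formula gives a central angle δ ≈ 1.387 rad (79.5°) between the endpoints.
Interpolate at f = 0.21 with slerp weights a = sin((1−f)δ)/sin δ ≈ 0.904, b = sin(fδ)/sin δ ≈ 0.292.
p = a·p₁ + b·p₂ ≈ (0.652, 0.730, -0.207); φ = arcsin(p_z) ≈ -11.92°, λ = atan2(p_y, p_x) ≈ 48.24°.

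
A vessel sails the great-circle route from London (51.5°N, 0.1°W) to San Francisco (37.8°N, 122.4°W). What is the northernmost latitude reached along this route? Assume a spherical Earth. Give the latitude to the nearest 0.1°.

The great circle lies in the plane with unit normal n̂ = (p₁ × p₂)/|p₁ × p₂|.
Here n̂_z ≈ -0.426; the vertex latitude is φ_max = arccos|n̂_z| ≈ 64.8°.

≈ 64.8°N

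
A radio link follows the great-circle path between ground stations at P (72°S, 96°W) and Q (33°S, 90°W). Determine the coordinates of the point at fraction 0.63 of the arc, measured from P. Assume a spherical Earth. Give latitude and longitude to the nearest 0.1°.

Write both endpoints as unit vectors p₁, p₂ with components (cos φ cos λ, cos φ sin λ, sin φ).
The central angle between the endpoints is δ = arccos(p₁·p₂) ≈ 0.683 rad (39.1°).
Interpolate at f = 0.63 with slerp weights a = sin((1−f)δ)/sin δ ≈ 0.396, b = sin(fδ)/sin δ ≈ 0.661.
p = a·p₁ + b·p₂ ≈ (-0.013, -0.676, -0.737); φ = arcsin(p_z) ≈ -47.45°, λ = atan2(p_y, p_x) ≈ -91.08°.

≈ (47.5°S, 91.1°W)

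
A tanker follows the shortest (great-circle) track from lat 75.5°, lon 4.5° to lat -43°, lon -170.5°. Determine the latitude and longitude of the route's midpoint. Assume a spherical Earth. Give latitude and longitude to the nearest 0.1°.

Convert each endpoint to a unit vector on the sphere (x = cos φ cos λ, y = cos φ sin λ, z = sin φ).
The central angle between the endpoints is δ = arccos(p₁·p₂) ≈ 2.573 rad (147.4°).
Interpolate at f = 1/2 with slerp weights a = sin((1−f)δ)/sin δ ≈ 1.783, b = sin(fδ)/sin δ ≈ 1.783.
p = a·p₁ + b·p₂ ≈ (-0.841, -0.180, 0.510); φ = arcsin(p_z) ≈ 30.67°, λ = atan2(p_y, p_x) ≈ -167.91°.

≈ lat 30.7°, lon -167.9°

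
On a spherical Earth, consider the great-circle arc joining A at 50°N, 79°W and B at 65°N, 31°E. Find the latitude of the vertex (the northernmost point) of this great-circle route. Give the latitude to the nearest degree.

≈ 71°N

The great circle lies in the plane with unit normal n̂ = (p₁ × p₂)/|p₁ × p₂|.
Here n̂_z ≈ +0.319; the vertex latitude is φ_max = arccos|n̂_z| ≈ 71.4°.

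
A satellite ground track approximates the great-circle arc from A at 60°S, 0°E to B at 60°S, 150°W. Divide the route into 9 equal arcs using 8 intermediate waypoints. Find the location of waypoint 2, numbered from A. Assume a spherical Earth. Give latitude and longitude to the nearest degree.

The haversine formula gives a central angle δ ≈ 1.008 rad (57.8°) between the endpoints.
Interpolate at f = 2/9 with slerp weights a = sin((1−f)δ)/sin δ ≈ 0.835, b = sin(fδ)/sin δ ≈ 0.263.
p = a·p₁ + b·p₂ ≈ (0.304, -0.066, -0.950); φ = arcsin(p_z) ≈ -71.90°, λ = atan2(p_y, p_x) ≈ -12.20°.

≈ 72°S, 12°W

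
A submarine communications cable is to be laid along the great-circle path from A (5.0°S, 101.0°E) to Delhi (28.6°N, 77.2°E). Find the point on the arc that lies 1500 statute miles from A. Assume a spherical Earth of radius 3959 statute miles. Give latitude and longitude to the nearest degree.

≈ (13°N, 89°E)

Convert each endpoint to a unit vector on the sphere (x = cos φ cos λ, y = cos φ sin λ, z = sin φ).
The central angle between the endpoints is δ = arccos(p₁·p₂) ≈ 0.710 rad (40.7°). The total great-circle distance is δ·R ≈ 0.710 × 3959 ≈ 2810 mi, so the target fraction is f = 1500/2810 ≈ 0.534.
Interpolate at f ≈ 0.534 with slerp weights a = sin((1−f)δ)/sin δ ≈ 0.499, b = sin(fδ)/sin δ ≈ 0.568.
p = a·p₁ + b·p₂ ≈ (0.016, 0.973, 0.228); φ = arcsin(p_z) ≈ 13.20°, λ = atan2(p_y, p_x) ≈ 89.08°.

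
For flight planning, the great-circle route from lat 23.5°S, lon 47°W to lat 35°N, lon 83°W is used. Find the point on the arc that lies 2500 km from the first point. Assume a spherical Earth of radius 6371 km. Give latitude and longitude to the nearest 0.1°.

≈ lat 4.0°S, lon 58.5°W

From cos δ = sin φ₁ sin φ₂ + cos φ₁ cos φ₂ cos Δλ, the central angle is δ ≈ 1.182 rad (67.7°). The total great-circle distance is δ·R ≈ 1.182 × 6371 ≈ 7531 km, so the target fraction is f = 2500/7531 ≈ 0.332.
Interpolate at f ≈ 0.332 with slerp weights a = sin((1−f)δ)/sin δ ≈ 0.767, b = sin(fδ)/sin δ ≈ 0.413.
p = a·p₁ + b·p₂ ≈ (0.521, -0.851, -0.069); φ = arcsin(p_z) ≈ -3.95°, λ = atan2(p_y, p_x) ≈ -58.50°.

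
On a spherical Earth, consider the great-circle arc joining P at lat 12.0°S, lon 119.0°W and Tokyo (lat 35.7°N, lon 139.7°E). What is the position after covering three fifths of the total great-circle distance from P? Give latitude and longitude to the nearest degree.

The haversine formula gives a central angle δ ≈ 1.851 rad (106.1°) between the endpoints.
Interpolate at f = 3/5 with slerp weights a = sin((1−f)δ)/sin δ ≈ 0.702, b = sin(fδ)/sin δ ≈ 0.933.
p = a·p₁ + b·p₂ ≈ (-0.911, -0.111, 0.398); φ = arcsin(p_z) ≈ 23.47°, λ = atan2(p_y, p_x) ≈ -173.06°.

≈ lat 23°N, lon 173°W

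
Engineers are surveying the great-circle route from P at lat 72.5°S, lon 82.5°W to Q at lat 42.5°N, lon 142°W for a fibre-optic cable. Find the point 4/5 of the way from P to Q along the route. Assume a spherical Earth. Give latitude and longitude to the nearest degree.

≈ lat 19°N, lon 134°W

The haversine formula gives a central angle δ ≈ 2.132 rad (122.1°) between the endpoints.
Interpolate at f = 4/5 with slerp weights a = sin((1−f)δ)/sin δ ≈ 0.488, b = sin(fδ)/sin δ ≈ 1.170.
p = a·p₁ + b·p₂ ≈ (-0.661, -0.677, 0.325); φ = arcsin(p_z) ≈ 18.96°, λ = atan2(p_y, p_x) ≈ -134.31°.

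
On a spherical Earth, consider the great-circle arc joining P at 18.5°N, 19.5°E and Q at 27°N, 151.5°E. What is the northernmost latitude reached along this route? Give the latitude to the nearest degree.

The great circle lies in the plane with unit normal n̂ = (p₁ × p₂)/|p₁ × p₂|.
Here n̂_z ≈ +0.692; the vertex latitude is φ_max = arccos|n̂_z| ≈ 46.2°.

≈ 46°N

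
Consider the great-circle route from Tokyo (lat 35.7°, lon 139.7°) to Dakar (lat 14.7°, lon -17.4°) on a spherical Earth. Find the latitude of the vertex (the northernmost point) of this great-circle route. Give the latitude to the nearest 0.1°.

The great circle lies in the plane with unit normal n̂ = (p₁ × p₂)/|p₁ × p₂|.
Here n̂_z ≈ -0.374; the vertex latitude is φ_max = arccos|n̂_z| ≈ 68.1°.
Check via Clairaut: cos φ_max = |cos φ₁| · sin C = cos(35.7°)·sin(27.4°) ≈ 0.374, again giving ≈ 68.1°.

≈ 68.1°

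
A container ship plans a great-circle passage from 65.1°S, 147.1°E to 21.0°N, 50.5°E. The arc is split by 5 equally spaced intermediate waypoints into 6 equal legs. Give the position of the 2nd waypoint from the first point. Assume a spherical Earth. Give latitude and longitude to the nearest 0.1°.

≈ 45.0°S, 88.4°E

Write both endpoints as unit vectors p₁, p₂ with components (cos φ cos λ, cos φ sin λ, sin φ).
The central angle between the endpoints is δ = arccos(p₁·p₂) ≈ 1.950 rad (111.7°).
Interpolate at f = 2/6 with slerp weights a = sin((1−f)δ)/sin δ ≈ 1.037, b = sin(fδ)/sin δ ≈ 0.651.
p = a·p₁ + b·p₂ ≈ (0.020, 0.707, -0.707); φ = arcsin(p_z) ≈ -45.02°, λ = atan2(p_y, p_x) ≈ 88.36°.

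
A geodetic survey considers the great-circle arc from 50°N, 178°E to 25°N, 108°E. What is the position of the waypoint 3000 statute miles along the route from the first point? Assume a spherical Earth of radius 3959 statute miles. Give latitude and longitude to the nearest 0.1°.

≈ 35.0°N, 121.0°E

The haversine formula gives a central angle δ ≈ 1.020 rad (58.5°) between the endpoints. The total great-circle distance is δ·R ≈ 1.020 × 3959 ≈ 4040 mi, so the target fraction is f = 3000/4040 ≈ 0.743.
Interpolate at f ≈ 0.743 with slerp weights a = sin((1−f)δ)/sin δ ≈ 0.305, b = sin(fδ)/sin δ ≈ 0.806.
p = a·p₁ + b·p₂ ≈ (-0.422, 0.702, 0.574); φ = arcsin(p_z) ≈ 35.04°, λ = atan2(p_y, p_x) ≈ 120.99°.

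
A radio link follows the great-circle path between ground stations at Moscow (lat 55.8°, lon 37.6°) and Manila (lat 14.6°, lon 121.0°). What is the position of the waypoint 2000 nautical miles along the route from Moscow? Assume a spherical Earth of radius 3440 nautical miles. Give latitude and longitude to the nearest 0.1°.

≈ lat 45.0°, lon 88.5°

Convert each endpoint to a unit vector on the sphere (x = cos φ cos λ, y = cos φ sin λ, z = sin φ).
The central angle between the endpoints is δ = arccos(p₁·p₂) ≈ 1.296 rad (74.3°). The total great-circle distance is δ·R ≈ 1.296 × 3440 ≈ 4459 nmi, so the target fraction is f = 2000/4459 ≈ 0.448.
Interpolate at f ≈ 0.448 with slerp weights a = sin((1−f)δ)/sin δ ≈ 0.681, b = sin(fδ)/sin δ ≈ 0.571.
p = a·p₁ + b·p₂ ≈ (0.019, 0.707, 0.707); φ = arcsin(p_z) ≈ 45.00°, λ = atan2(p_y, p_x) ≈ 88.46°.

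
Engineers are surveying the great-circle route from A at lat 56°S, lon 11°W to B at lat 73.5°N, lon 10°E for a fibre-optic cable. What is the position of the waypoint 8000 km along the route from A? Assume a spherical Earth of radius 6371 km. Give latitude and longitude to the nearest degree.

From cos δ = sin φ₁ sin φ₂ + cos φ₁ cos φ₂ cos Δλ, the central angle is δ ≈ 2.274 rad (130.3°). The total great-circle distance is δ·R ≈ 2.274 × 6371 ≈ 14487 km, so the target fraction is f = 8000/14487 ≈ 0.552.
Interpolate at f ≈ 0.552 with slerp weights a = sin((1−f)δ)/sin δ ≈ 1.116, b = sin(fδ)/sin δ ≈ 1.246.
p = a·p₁ + b·p₂ ≈ (0.961, -0.058, 0.270); φ = arcsin(p_z) ≈ 15.66°, λ = atan2(p_y, p_x) ≈ -3.43°.

≈ lat 16°N, lon 3°W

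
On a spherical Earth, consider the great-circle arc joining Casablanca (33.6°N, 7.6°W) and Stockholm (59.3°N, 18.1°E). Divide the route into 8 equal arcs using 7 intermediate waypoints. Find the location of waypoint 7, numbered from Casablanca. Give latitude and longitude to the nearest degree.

≈ 56°N, 13°E

Write both endpoints as unit vectors p₁, p₂ with components (cos φ cos λ, cos φ sin λ, sin φ).
The central angle between the endpoints is δ = arccos(p₁·p₂) ≈ 0.537 rad (30.8°).
Interpolate at f = 7/8 with slerp weights a = sin((1−f)δ)/sin δ ≈ 0.131, b = sin(fδ)/sin δ ≈ 0.885.
p = a·p₁ + b·p₂ ≈ (0.538, 0.126, 0.834); φ = arcsin(p_z) ≈ 56.47°, λ = atan2(p_y, p_x) ≈ 13.18°.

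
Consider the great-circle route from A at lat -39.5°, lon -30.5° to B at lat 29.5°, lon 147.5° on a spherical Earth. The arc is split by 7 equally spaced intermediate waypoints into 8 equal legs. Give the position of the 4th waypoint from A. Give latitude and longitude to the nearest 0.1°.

≈ lat -54.4°, lon 132.3°

Convert each endpoint to a unit vector on the sphere (x = cos φ cos λ, y = cos φ sin λ, z = sin φ).
The central angle between the endpoints is δ = arccos(p₁·p₂) ≈ 2.965 rad (169.9°).
Interpolate at f = 4/8 with slerp weights a = sin((1−f)δ)/sin δ ≈ 5.661, b = sin(fδ)/sin δ ≈ 5.661.
p = a·p₁ + b·p₂ ≈ (-0.392, 0.430, -0.813); φ = arcsin(p_z) ≈ -54.41°, λ = atan2(p_y, p_x) ≈ 132.31°.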